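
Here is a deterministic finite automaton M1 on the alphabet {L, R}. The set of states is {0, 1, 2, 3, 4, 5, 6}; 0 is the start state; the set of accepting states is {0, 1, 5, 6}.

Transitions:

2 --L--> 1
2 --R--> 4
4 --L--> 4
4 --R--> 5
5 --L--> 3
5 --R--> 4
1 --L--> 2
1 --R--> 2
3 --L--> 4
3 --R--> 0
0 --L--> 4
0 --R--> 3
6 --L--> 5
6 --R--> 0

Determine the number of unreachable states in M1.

3

No path from 0 leads to 1, 2, 6; the other 4 states are all reachable.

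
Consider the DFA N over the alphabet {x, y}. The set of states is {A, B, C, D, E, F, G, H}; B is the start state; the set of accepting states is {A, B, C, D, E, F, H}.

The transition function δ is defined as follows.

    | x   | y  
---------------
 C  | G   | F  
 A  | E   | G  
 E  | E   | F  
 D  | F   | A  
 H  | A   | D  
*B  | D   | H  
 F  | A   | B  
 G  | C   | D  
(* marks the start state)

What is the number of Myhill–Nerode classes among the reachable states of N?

Start with accepting vs non-accepting: {A,B,C,D,E,F,H} | {G}.
On input x, block {A,B,C,D,E,F,H} splits into {A,B,D,E,F,H} and {C}.
On input y, block {A,B,D,E,F,H} splits into {B,D,E,F,H} and {A}.
Refine {B,D,E,F,H} on symbol x: members go to different blocks, giving {B,D,E} and {F,H}.
Refine {B,D,E} on symbol x: members go to different blocks, giving {B,E} and {D}.
Refine {B,E} on symbol x: members go to different blocks, giving {B} and {E}.
Refine {F,H} on symbol y: members go to different blocks, giving {F} and {H}.
Stable partition: {B} | {G} | {C} | {A} | {F} | {D} | {E} | {H} — 8 equivalence classes.

8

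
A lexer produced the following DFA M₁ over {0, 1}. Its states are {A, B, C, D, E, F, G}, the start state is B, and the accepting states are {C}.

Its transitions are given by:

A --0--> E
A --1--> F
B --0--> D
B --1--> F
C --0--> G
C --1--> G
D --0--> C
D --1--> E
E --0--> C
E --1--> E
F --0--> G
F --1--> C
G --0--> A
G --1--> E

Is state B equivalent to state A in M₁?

Yes

P0 = {C} | {A,B,D,E,F,G}.
Split {A,B,D,E,F,G} by δ(·,0) → {A,B,F,G} and {D,E}.
On input 0, block {A,B,F,G} splits into {A,B} and {F,G}.
Refine {F,G} on symbol 0: members go to different blocks, giving {F} and {G}.
The partition is now stable with 5 blocks: {C} | {A,B} | {D,E} | {F} | {G}.
B and A lie in the same block of the stable partition, so they are equivalent — no string distinguishes them.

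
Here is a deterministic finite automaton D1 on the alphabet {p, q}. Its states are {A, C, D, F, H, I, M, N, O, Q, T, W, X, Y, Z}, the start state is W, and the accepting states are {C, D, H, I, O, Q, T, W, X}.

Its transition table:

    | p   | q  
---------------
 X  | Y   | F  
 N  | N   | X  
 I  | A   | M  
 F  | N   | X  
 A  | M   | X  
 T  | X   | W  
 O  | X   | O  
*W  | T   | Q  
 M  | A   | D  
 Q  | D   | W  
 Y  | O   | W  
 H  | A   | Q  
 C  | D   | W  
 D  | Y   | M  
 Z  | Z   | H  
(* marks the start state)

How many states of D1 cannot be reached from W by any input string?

4

Starting at W and following transitions, the reachable set is {A, D, F, M, N, O, Q, T, W, X, Y}. That leaves C, H, I, Z unreachable — 4 in total.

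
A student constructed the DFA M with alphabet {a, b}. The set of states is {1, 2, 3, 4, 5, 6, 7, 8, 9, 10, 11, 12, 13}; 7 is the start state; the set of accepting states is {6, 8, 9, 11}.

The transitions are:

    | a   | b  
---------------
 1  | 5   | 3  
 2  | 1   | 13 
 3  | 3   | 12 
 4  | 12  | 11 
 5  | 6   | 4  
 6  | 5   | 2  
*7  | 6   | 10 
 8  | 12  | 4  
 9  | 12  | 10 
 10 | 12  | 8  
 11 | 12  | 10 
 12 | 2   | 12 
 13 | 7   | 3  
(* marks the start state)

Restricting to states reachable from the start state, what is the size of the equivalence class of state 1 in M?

States {9} cannot be reached from the start state, so discard them.
Initial partition by acceptance: {6,8,11} | {1,2,3,4,5,7,10,12,13}.
Refine {1,2,3,4,5,7,10,12,13} on symbol a: members go to different blocks, giving {1,2,3,4,10,12,13} and {5,7}.
Split {6,8,11} by δ(·,a) → {8,11} and {6}.
Split {1,2,3,4,10,12,13} by δ(·,a) → {2,3,4,10,12} and {1,13}.
Refine {2,3,4,10,12} on symbol a: members go to different blocks, giving {3,4,10,12} and {2}.
Refine {3,4,10,12} on symbol a: members go to different blocks, giving {3,4,10} and {12}.
On input a, block {3,4,10} splits into {4,10} and {3}.
No further refinement is possible. Final partition (8 blocks): {8,11} | {4,10} | {5,7} | {6} | {1,13} | {2} | {12} | {3}.
State 1 belongs to the block {1,13}, which has 2 states.

2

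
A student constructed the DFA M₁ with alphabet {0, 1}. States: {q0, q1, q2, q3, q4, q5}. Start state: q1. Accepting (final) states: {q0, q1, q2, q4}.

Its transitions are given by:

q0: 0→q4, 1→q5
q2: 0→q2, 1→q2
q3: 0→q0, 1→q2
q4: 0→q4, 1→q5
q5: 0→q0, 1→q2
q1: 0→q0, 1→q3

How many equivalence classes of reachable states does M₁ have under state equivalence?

All states are reachable from the start state.
P0 = {q0,q1,q2,q4} | {q3,q5}.
Split {q0,q1,q2,q4} by δ(·,1) → {q0,q1,q4} and {q2}.
The partition is now stable with 3 blocks: {q0,q1,q4} | {q3,q5} | {q2}.

3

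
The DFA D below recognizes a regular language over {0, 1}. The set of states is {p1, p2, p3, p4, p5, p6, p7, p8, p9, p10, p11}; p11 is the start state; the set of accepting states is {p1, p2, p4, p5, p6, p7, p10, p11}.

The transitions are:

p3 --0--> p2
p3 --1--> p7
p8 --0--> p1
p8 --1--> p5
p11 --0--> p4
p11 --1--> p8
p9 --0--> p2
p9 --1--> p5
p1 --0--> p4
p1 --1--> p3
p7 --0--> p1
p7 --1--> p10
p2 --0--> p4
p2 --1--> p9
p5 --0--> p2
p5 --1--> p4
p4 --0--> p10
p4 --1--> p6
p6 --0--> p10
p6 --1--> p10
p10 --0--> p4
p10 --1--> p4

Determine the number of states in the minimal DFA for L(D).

4

Every state is reachable, so we keep all 11.
P0 = {p1,p2,p4,p5,p6,p7,p10,p11} | {p3,p8,p9}.
On input 1, block {p1,p2,p4,p5,p6,p7,p10,p11} splits into {p4,p5,p6,p7,p10} and {p1,p2,p11}.
On input 0, block {p4,p5,p6,p7,p10} splits into {p4,p6,p10} and {p5,p7}.
No further refinement is possible. Final partition (4 blocks): {p4,p6,p10} | {p3,p8,p9} | {p1,p2,p11} | {p5,p7}.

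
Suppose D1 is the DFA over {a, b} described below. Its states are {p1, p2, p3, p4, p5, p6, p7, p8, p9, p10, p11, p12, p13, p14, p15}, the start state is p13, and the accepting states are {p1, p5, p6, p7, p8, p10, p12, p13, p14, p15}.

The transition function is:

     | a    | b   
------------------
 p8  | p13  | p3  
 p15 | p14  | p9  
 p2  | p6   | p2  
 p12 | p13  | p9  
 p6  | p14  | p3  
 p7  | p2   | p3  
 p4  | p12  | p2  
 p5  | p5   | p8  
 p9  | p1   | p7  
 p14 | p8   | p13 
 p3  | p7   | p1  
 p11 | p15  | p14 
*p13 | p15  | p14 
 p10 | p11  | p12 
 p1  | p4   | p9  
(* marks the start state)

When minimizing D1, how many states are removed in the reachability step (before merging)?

Starting at p13 and following transitions, the reachable set is {p1, p2, p3, p4, p6, p7, p8, p9, p12, p13, p14, p15}. That leaves p5, p10, p11 unreachable — 3 in total.

3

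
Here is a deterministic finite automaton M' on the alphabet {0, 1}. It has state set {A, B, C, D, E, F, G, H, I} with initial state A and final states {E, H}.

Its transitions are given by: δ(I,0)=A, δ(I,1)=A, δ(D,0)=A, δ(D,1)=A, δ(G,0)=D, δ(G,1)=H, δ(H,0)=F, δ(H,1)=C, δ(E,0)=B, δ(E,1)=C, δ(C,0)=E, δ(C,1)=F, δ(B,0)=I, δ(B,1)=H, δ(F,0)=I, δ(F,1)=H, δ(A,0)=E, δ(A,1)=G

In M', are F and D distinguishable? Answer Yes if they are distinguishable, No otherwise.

Yes

All states are reachable from the start state.
Start with accepting vs non-accepting: {E,H} | {A,B,C,D,F,G,I}.
On input 0, block {A,B,C,D,F,G,I} splits into {B,D,F,G,I} and {A,C}.
Split {B,D,F,G,I} by δ(·,0) → {B,F,G} and {D,I}.
No further refinement is possible. Final partition (4 blocks): {E,H} | {B,F,G} | {A,C} | {D,I}.
F and D end up in different blocks, so they are distinguishable. For instance, the string '1' is accepted from only F.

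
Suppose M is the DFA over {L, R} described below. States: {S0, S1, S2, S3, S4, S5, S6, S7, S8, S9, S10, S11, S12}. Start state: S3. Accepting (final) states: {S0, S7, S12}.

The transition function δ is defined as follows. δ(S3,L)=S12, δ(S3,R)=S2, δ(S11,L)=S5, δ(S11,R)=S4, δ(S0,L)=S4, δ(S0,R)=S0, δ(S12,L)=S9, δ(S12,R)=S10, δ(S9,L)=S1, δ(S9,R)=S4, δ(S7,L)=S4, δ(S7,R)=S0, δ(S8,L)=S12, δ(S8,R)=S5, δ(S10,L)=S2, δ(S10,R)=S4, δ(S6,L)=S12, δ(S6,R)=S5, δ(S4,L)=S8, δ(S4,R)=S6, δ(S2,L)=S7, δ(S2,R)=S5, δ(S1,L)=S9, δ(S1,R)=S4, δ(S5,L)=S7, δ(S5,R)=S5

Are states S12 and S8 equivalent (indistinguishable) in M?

States {S11} cannot be reached from the start state, so discard them.
Initial partition by acceptance: {S0,S7,S12} | {S1,S2,S3,S4,S5,S6,S8,S9,S10}.
Split {S0,S7,S12} by δ(·,R) → {S0,S7} and {S12}.
Refine {S1,S2,S3,S4,S5,S6,S8,S9,S10} on symbol L: members go to different blocks, giving {S1,S4,S9,S10} and {S3,S6,S8} and {S2,S5}.
On input L, block {S1,S4,S9,S10} splits into {S1,S9} and {S4} and {S10}.
Stable partition: {S0,S7} | {S1,S9} | {S12} | {S3,S6,S8} | {S2,S5} | {S4} | {S10} — 7 equivalence classes.
S12 and S8 end up in different blocks, so they are distinguishable. For instance, the string 'ε' is accepted from only S12.

No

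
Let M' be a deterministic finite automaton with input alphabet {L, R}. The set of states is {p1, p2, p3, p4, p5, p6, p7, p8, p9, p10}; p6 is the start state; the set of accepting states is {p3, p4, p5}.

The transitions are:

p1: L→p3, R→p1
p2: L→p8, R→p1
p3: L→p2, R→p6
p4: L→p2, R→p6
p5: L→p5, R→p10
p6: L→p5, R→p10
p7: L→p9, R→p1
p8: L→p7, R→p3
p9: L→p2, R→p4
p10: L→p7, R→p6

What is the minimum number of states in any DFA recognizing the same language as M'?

Initial partition by acceptance: {p3,p4,p5} | {p1,p2,p6,p7,p8,p9,p10}.
On input L, block {p3,p4,p5} splits into {p3,p4} and {p5}.
Refine {p1,p2,p6,p7,p8,p9,p10} on symbol L: members go to different blocks, giving {p2,p7,p8,p9,p10} and {p1} and {p6}.
Split {p2,p7,p8,p9,p10} by δ(·,R) → {p2,p7} and {p8,p9} and {p10}.
The partition is now stable with 7 blocks: {p3,p4} | {p2,p7} | {p5} | {p1} | {p6} | {p8,p9} | {p10}.

7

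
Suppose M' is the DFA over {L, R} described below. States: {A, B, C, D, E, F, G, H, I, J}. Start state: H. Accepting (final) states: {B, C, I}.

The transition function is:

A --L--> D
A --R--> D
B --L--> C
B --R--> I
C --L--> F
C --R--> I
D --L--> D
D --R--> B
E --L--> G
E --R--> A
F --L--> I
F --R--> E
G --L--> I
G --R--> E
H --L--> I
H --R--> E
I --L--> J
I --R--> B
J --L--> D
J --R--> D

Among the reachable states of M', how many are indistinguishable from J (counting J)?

Initial partition by acceptance: {B,C,I} | {A,D,E,F,G,H,J}.
On input L, block {B,C,I} splits into {C,I} and {B}.
Refine {C,I} on symbol R: members go to different blocks, giving {C} and {I}.
Refine {A,D,E,F,G,H,J} on symbol L: members go to different blocks, giving {A,D,E,J} and {F,G,H}.
On input L, block {A,D,E,J} splits into {A,D,J} and {E}.
Split {A,D,J} by δ(·,R) → {A,J} and {D}.
No further refinement is possible. Final partition (7 blocks): {C} | {A,J} | {B} | {I} | {F,G,H} | {E} | {D}.
The equivalence class containing J is {A,J}, of size 2.

2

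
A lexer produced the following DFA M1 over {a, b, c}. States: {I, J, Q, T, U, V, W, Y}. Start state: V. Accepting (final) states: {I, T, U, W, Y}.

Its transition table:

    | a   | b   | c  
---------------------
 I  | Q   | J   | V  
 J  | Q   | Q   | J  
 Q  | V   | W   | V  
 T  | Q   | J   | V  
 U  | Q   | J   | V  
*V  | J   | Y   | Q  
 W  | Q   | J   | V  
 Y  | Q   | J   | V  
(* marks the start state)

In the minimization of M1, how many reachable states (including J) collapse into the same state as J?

1

First remove the unreachable states {I,T,U}; 5 states remain.
Start with accepting vs non-accepting: {W,Y} | {J,Q,V}.
Refine {J,Q,V} on symbol b: members go to different blocks, giving {Q,V} and {J}.
Split {Q,V} by δ(·,a) → {Q} and {V}.
The partition is now stable with 4 blocks: {W,Y} | {Q} | {J} | {V}.
State J belongs to the block {J}, which has 1 states.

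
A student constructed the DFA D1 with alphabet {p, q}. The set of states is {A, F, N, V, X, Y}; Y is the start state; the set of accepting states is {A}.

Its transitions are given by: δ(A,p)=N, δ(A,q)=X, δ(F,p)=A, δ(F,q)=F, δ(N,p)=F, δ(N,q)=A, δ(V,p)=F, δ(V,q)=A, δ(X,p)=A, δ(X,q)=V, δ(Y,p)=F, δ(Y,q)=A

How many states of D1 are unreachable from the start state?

Exploring from Y, all states are eventually visited, so none are unreachable.

0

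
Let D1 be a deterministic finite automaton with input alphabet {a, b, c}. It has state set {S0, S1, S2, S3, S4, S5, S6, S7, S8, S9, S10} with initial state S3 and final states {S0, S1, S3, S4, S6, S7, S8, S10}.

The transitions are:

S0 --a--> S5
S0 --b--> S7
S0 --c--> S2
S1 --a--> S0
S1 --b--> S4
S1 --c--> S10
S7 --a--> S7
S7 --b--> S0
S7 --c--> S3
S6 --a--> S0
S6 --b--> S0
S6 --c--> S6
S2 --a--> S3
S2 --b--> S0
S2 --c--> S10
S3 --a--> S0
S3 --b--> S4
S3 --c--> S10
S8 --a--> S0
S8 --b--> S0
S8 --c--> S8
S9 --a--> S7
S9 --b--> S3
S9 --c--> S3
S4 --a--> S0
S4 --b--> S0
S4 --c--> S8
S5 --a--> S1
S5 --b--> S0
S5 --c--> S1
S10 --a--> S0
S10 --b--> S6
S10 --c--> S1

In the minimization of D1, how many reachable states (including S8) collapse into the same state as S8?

3

States {S9} cannot be reached from the start state, so discard them.
Start with accepting vs non-accepting: {S0,S1,S3,S4,S6,S7,S8,S10} | {S2,S5}.
Refine {S0,S1,S3,S4,S6,S7,S8,S10} on symbol a: members go to different blocks, giving {S1,S3,S4,S6,S7,S8,S10} and {S0}.
Split {S1,S3,S4,S6,S7,S8,S10} by δ(·,a) → {S1,S3,S4,S6,S8,S10} and {S7}.
Refine {S1,S3,S4,S6,S8,S10} on symbol b: members go to different blocks, giving {S1,S3,S10} and {S4,S6,S8}.
Stable partition: {S1,S3,S10} | {S2,S5} | {S0} | {S7} | {S4,S6,S8} — 5 equivalence classes.
State S8 belongs to the block {S4,S6,S8}, which has 3 states.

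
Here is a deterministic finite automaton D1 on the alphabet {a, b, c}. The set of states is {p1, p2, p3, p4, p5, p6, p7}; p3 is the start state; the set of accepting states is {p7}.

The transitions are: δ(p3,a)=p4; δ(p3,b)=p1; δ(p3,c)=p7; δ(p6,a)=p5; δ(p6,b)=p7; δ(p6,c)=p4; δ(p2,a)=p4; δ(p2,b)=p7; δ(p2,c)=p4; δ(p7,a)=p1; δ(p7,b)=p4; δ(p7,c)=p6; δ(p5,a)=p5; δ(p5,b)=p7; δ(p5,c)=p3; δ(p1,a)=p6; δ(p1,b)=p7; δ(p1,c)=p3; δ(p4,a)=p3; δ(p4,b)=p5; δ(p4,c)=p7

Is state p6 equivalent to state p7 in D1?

No

States {p2} cannot be reached from the start state, so discard them.
P0 = {p7} | {p1,p3,p4,p5,p6}.
Refine {p1,p3,p4,p5,p6} on symbol b: members go to different blocks, giving {p1,p5,p6} and {p3,p4}.
No further refinement is possible. Final partition (3 blocks): {p7} | {p1,p5,p6} | {p3,p4}.
p6 and p7 end up in different blocks, so they are distinguishable. For instance, the string 'ε' is accepted from only p7.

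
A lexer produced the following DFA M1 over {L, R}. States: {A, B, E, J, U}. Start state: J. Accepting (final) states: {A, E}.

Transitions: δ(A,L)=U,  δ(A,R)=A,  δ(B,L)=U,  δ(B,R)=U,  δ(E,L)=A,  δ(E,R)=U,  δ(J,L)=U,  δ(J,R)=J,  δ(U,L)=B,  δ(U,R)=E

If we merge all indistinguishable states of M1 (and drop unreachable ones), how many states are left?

All states are reachable from the start state.
Initial partition by acceptance: {A,E} | {B,J,U}.
On input L, block {A,E} splits into {E} and {A}.
Refine {B,J,U} on symbol R: members go to different blocks, giving {B,J} and {U}.
Refine {B,J} on symbol R: members go to different blocks, giving {B} and {J}.
Stable partition: {E} | {B} | {A} | {U} | {J} — 5 equivalence classes.

5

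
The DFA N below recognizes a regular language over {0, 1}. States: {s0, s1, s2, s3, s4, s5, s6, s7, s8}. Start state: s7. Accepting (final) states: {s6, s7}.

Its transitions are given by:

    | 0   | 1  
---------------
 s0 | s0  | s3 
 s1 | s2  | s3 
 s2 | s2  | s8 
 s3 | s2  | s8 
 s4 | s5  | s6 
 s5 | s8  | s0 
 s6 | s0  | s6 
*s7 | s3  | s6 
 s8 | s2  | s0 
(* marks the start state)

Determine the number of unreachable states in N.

No path from s7 leads to s1, s4, s5; the other 6 states are all reachable.

3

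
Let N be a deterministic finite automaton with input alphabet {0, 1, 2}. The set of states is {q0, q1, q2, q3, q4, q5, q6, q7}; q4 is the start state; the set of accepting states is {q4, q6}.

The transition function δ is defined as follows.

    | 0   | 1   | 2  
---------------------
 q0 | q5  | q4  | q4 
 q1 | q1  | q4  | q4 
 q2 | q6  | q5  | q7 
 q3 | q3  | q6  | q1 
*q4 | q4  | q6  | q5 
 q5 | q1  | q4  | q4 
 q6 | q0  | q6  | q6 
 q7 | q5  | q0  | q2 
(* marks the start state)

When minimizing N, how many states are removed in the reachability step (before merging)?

3

BFS from q4 reaches {q0, q1, q4, q5, q6}; the 3 state(s) q2, q3, q7 are never visited.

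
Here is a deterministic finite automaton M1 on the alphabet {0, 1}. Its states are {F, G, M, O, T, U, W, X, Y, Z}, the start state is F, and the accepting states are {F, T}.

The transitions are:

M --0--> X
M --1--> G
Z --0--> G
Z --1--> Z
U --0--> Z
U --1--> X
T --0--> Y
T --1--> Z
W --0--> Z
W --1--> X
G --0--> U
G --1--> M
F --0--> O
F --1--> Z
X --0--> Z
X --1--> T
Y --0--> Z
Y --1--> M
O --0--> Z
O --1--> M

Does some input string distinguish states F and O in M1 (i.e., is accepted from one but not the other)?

Reachable states from the start: {F,G,M,O,T,U,X,Y,Z}. Unreachable: {W} — drop them.
Start with accepting vs non-accepting: {F,T} | {G,M,O,U,X,Y,Z}.
Split {G,M,O,U,X,Y,Z} by δ(·,1) → {G,M,O,U,Y,Z} and {X}.
Split {G,M,O,U,Y,Z} by δ(·,0) → {G,O,U,Y,Z} and {M}.
Split {G,O,U,Y,Z} by δ(·,1) → {G,O,Y} and {U} and {Z}.
Refine {G,O,Y} on symbol 0: members go to different blocks, giving {O,Y} and {G}.
The partition is now stable with 7 blocks: {F,T} | {O,Y} | {X} | {M} | {U} | {Z} | {G}.
F and O end up in different blocks, so they are distinguishable. For instance, the string 'ε' is accepted from only F.

Yes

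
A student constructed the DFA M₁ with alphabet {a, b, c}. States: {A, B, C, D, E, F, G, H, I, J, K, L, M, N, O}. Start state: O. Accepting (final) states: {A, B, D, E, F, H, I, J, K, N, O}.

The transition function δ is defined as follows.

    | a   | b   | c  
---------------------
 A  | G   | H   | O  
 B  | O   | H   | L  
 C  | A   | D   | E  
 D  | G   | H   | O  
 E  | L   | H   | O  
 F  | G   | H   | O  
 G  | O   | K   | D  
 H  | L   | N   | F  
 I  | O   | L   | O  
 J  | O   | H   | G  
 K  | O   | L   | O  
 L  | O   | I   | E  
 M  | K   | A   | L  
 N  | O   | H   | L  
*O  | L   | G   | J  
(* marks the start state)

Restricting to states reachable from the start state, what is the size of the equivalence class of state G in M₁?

2

States {A,B,C,M} cannot be reached from the start state, so discard them.
Start with accepting vs non-accepting: {D,E,F,H,I,J,K,N,O} | {G,L}.
Refine {D,E,F,H,I,J,K,N,O} on symbol a: members go to different blocks, giving {D,E,F,H,O} and {I,J,K,N}.
Refine {D,E,F,H,O} on symbol b: members go to different blocks, giving {D,E,F} and {H} and {O}.
On input b, block {I,J,K,N} splits into {I,K} and {J,N}.
The partition is now stable with 6 blocks: {D,E,F} | {G,L} | {I,K} | {H} | {O} | {J,N}.
The equivalence class containing G is {G,L}, of size 2.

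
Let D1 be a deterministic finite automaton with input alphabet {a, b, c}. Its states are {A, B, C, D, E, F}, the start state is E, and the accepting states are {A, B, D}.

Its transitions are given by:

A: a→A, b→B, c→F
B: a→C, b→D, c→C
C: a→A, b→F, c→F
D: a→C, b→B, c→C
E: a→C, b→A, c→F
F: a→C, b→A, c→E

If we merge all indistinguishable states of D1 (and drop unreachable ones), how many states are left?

All states are reachable from the start state.
Initial partition by acceptance: {A,B,D} | {C,E,F}.
Split {A,B,D} by δ(·,a) → {B,D} and {A}.
On input a, block {C,E,F} splits into {E,F} and {C}.
Stable partition: {B,D} | {E,F} | {A} | {C} — 4 equivalence classes.

4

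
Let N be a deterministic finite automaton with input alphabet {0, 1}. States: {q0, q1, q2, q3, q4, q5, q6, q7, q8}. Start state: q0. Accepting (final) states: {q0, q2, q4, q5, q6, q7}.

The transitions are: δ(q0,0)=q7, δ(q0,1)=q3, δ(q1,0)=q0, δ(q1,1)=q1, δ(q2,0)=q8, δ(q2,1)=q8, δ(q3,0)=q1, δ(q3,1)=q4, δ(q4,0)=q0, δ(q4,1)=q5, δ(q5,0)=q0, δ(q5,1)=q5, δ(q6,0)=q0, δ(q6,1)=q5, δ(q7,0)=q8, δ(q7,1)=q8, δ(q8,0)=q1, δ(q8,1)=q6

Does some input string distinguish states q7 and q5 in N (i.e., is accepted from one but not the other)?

States {q2} cannot be reached from the start state, so discard them.
Start with accepting vs non-accepting: {q0,q4,q5,q6,q7} | {q1,q3,q8}.
On input 0, block {q0,q4,q5,q6,q7} splits into {q0,q4,q5,q6} and {q7}.
On input 0, block {q0,q4,q5,q6} splits into {q4,q5,q6} and {q0}.
Split {q1,q3,q8} by δ(·,0) → {q3,q8} and {q1}.
No further refinement is possible. Final partition (5 blocks): {q4,q5,q6} | {q3,q8} | {q7} | {q0} | {q1}.
q7 and q5 end up in different blocks, so they are distinguishable. For instance, the string '0' is accepted from only q5.

Yes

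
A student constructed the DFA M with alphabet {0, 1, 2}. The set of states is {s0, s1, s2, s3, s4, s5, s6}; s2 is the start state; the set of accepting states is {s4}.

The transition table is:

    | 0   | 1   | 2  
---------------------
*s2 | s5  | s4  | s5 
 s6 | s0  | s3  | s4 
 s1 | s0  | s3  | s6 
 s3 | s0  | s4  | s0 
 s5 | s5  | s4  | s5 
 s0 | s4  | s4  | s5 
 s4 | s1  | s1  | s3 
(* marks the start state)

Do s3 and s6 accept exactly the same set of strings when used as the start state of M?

No

Initial partition by acceptance: {s4} | {s0,s1,s2,s3,s5,s6}.
Split {s0,s1,s2,s3,s5,s6} by δ(·,0) → {s1,s2,s3,s5,s6} and {s0}.
Refine {s1,s2,s3,s5,s6} on symbol 0: members go to different blocks, giving {s1,s3,s6} and {s2,s5}.
On input 1, block {s1,s3,s6} splits into {s1,s6} and {s3}.
Split {s1,s6} by δ(·,2) → {s1} and {s6}.
No further refinement is possible. Final partition (6 blocks): {s4} | {s1} | {s0} | {s2,s5} | {s3} | {s6}.
s3 and s6 end up in different blocks, so they are distinguishable. For instance, the string '1' is accepted from only s3.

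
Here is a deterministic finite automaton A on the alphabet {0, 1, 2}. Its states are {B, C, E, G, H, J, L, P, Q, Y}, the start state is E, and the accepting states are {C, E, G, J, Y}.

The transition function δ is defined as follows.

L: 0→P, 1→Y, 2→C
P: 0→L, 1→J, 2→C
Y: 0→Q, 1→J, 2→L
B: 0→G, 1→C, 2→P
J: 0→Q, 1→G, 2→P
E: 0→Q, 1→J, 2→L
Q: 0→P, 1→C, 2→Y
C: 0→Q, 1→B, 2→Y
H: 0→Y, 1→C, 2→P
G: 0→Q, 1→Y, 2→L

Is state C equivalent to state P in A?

No

First remove the unreachable states {H}; 9 states remain.
Start with accepting vs non-accepting: {C,E,G,J,Y} | {B,L,P,Q}.
Refine {C,E,G,J,Y} on symbol 1: members go to different blocks, giving {E,G,J,Y} and {C}.
Split {B,L,P,Q} by δ(·,0) → {L,P,Q} and {B}.
Split {L,P,Q} by δ(·,1) → {L,P} and {Q}.
The partition is now stable with 5 blocks: {E,G,J,Y} | {L,P} | {C} | {B} | {Q}.
C and P end up in different blocks, so they are distinguishable. For instance, the string 'ε' is accepted from only C.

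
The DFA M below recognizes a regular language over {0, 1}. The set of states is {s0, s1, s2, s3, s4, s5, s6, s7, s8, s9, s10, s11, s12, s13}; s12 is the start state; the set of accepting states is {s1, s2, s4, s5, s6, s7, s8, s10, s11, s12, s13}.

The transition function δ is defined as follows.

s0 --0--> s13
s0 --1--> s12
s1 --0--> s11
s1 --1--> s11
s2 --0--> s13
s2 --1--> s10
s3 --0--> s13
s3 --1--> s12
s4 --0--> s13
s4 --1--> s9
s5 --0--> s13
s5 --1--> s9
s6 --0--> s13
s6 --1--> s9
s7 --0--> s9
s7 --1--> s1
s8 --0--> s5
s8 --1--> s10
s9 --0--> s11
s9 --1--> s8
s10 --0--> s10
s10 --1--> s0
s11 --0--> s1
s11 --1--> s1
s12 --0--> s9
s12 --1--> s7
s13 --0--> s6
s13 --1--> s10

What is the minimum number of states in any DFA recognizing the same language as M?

First remove the unreachable states {s2,s3,s4}; 11 states remain.
P0 = {s1,s5,s6,s7,s8,s10,s11,s12,s13} | {s0,s9}.
On input 0, block {s1,s5,s6,s7,s8,s10,s11,s12,s13} splits into {s1,s5,s6,s8,s10,s11,s13} and {s7,s12}.
Refine {s1,s5,s6,s8,s10,s11,s13} on symbol 1: members go to different blocks, giving {s1,s8,s11,s13} and {s5,s6,s10}.
Split {s1,s8,s11,s13} by δ(·,0) → {s1,s11} and {s8,s13}.
Refine {s0,s9} on symbol 0: members go to different blocks, giving {s0} and {s9}.
Split {s7,s12} by δ(·,1) → {s7} and {s12}.
Split {s5,s6,s10} by δ(·,0) → {s5,s6} and {s10}.
The partition is now stable with 8 blocks: {s1,s11} | {s0} | {s7} | {s5,s6} | {s8,s13} | {s9} | {s12} | {s10}.

8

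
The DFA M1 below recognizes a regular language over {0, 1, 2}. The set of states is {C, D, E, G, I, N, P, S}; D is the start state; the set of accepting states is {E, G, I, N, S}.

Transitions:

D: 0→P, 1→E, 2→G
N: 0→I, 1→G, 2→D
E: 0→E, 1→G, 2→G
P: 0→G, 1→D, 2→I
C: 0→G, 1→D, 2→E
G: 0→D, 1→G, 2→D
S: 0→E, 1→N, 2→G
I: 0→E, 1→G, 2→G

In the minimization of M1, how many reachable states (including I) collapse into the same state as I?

2

Reachable states from the start: {D,E,G,I,P}. Unreachable: {C,N,S} — drop them.
P0 = {E,G,I} | {D,P}.
Refine {E,G,I} on symbol 0: members go to different blocks, giving {E,I} and {G}.
On input 0, block {D,P} splits into {D} and {P}.
No further refinement is possible. Final partition (4 blocks): {E,I} | {D} | {G} | {P}.
The equivalence class containing I is {E,I}, of size 2.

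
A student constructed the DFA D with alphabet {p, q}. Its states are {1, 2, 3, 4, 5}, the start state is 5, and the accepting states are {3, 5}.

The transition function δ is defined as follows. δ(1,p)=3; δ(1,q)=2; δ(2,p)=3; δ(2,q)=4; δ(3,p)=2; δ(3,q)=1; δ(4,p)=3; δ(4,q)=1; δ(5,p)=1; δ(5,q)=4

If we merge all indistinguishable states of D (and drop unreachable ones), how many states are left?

Initial partition by acceptance: {3,5} | {1,2,4}.
No further refinement is possible. Final partition (2 blocks): {3,5} | {1,2,4}.

2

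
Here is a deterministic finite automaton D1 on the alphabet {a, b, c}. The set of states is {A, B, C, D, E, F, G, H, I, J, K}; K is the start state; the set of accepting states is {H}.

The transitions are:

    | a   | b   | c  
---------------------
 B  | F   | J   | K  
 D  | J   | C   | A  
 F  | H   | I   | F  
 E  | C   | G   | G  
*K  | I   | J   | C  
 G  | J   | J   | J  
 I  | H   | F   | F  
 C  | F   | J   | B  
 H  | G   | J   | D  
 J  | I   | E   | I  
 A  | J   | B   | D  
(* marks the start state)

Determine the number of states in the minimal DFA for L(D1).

Every state is reachable, so we keep all 11.
Initial partition by acceptance: {H} | {A,B,C,D,E,F,G,I,J,K}.
On input a, block {A,B,C,D,E,F,G,I,J,K} splits into {A,B,C,D,E,G,J,K} and {F,I}.
On input a, block {A,B,C,D,E,G,J,K} splits into {A,D,E,G} and {B,C,J,K}.
Split {A,D,E,G} by δ(·,b) → {A,D,G} and {E}.
Refine {A,D,G} on symbol c: members go to different blocks, giving {A,D} and {G}.
On input b, block {B,C,J,K} splits into {B,C,K} and {J}.
The partition is now stable with 7 blocks: {H} | {A,D} | {F,I} | {B,C,K} | {E} | {G} | {J}.

7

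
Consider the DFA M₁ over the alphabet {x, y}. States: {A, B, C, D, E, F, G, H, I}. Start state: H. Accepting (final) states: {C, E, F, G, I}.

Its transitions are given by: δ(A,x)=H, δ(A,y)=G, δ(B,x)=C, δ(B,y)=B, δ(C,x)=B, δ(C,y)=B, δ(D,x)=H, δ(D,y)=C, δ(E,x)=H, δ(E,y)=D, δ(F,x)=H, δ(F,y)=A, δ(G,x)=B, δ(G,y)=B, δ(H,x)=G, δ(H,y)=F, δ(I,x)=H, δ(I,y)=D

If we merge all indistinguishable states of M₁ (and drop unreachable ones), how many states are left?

5

Reachable states from the start: {A,B,C,F,G,H}. Unreachable: {D,E,I} — drop them.
Start with accepting vs non-accepting: {C,F,G} | {A,B,H}.
Split {A,B,H} by δ(·,x) → {B,H} and {A}.
Split {C,F,G} by δ(·,y) → {C,G} and {F}.
Split {B,H} by δ(·,y) → {B} and {H}.
No further refinement is possible. Final partition (5 blocks): {C,G} | {B} | {A} | {F} | {H}.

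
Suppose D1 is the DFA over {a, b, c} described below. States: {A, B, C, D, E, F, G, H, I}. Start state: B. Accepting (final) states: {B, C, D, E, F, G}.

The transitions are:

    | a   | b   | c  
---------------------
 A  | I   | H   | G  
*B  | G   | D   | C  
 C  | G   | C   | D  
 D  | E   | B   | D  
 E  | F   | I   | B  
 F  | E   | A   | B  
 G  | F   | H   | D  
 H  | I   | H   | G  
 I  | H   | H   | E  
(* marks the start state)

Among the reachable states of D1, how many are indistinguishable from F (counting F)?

3

Every state is reachable, so we keep all 9.
Initial partition by acceptance: {B,C,D,E,F,G} | {A,H,I}.
Refine {B,C,D,E,F,G} on symbol b: members go to different blocks, giving {B,C,D} and {E,F,G}.
The partition is now stable with 3 blocks: {B,C,D} | {A,H,I} | {E,F,G}.
The equivalence class containing F is {E,F,G}, of size 3.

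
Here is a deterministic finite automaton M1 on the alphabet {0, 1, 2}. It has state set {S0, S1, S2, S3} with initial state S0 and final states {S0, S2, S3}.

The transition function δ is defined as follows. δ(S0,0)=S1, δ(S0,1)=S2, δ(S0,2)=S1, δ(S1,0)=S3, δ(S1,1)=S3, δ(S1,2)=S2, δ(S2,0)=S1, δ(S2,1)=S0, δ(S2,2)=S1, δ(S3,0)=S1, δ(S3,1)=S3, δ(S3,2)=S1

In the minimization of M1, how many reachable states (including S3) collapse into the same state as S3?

P0 = {S0,S2,S3} | {S1}.
The partition is now stable with 2 blocks: {S0,S2,S3} | {S1}.
The equivalence class containing S3 is {S0,S2,S3}, of size 3.

3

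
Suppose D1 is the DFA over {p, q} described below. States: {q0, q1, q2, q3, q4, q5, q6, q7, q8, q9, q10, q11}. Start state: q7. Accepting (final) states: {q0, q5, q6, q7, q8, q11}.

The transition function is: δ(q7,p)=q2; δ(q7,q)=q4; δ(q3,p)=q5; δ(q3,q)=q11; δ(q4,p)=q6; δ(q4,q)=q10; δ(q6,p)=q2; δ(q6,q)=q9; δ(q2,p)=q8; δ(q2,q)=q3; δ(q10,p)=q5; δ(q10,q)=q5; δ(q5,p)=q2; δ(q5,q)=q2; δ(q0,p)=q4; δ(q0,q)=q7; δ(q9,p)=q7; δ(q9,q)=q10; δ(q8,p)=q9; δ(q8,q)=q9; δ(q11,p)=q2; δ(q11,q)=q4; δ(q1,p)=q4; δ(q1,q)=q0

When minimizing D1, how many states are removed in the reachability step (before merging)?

No path from q7 leads to q0, q1; the other 10 states are all reachable.

2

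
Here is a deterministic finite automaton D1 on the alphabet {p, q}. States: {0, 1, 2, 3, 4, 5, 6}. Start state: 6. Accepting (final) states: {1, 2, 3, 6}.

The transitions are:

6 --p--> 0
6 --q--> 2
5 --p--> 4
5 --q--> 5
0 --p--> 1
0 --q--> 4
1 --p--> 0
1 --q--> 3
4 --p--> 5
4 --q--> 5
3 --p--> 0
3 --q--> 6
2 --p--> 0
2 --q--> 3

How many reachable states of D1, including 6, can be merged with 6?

4

Every state is reachable, so we keep all 7.
P0 = {1,2,3,6} | {0,4,5}.
On input p, block {0,4,5} splits into {4,5} and {0}.
The partition is now stable with 3 blocks: {1,2,3,6} | {4,5} | {0}.
The equivalence class containing 6 is {1,2,3,6}, of size 4.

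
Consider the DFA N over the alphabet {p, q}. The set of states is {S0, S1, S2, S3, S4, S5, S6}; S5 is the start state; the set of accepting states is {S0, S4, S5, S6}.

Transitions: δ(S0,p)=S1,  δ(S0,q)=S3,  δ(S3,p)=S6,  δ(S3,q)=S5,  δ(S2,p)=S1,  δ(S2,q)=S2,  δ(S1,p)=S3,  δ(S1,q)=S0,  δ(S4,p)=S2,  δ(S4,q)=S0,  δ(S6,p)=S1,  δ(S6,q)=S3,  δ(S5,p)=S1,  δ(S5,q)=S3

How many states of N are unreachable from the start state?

Starting at S5 and following transitions, the reachable set is {S0, S1, S3, S5, S6}. That leaves S2, S4 unreachable — 2 in total.

2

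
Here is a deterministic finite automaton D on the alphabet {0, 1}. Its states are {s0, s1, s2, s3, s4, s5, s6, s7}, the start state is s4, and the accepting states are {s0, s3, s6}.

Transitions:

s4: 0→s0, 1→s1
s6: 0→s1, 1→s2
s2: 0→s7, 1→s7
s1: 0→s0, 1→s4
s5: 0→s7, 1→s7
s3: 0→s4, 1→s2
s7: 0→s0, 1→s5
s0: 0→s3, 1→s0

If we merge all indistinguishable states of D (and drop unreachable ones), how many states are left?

First remove the unreachable states {s6}; 7 states remain.
Initial partition by acceptance: {s0,s3} | {s1,s2,s4,s5,s7}.
Refine {s0,s3} on symbol 0: members go to different blocks, giving {s0} and {s3}.
On input 0, block {s1,s2,s4,s5,s7} splits into {s1,s4,s7} and {s2,s5}.
On input 1, block {s1,s4,s7} splits into {s1,s4} and {s7}.
Stable partition: {s0} | {s1,s4} | {s3} | {s2,s5} | {s7} — 5 equivalence classes.

5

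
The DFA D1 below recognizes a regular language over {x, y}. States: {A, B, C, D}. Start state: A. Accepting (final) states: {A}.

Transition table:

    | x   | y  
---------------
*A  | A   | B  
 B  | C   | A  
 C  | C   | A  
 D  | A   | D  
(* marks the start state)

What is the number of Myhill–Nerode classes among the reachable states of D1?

States {D} cannot be reached from the start state, so discard them.
Initial partition by acceptance: {A} | {B,C}.
The partition is now stable with 2 blocks: {A} | {B,C}.

2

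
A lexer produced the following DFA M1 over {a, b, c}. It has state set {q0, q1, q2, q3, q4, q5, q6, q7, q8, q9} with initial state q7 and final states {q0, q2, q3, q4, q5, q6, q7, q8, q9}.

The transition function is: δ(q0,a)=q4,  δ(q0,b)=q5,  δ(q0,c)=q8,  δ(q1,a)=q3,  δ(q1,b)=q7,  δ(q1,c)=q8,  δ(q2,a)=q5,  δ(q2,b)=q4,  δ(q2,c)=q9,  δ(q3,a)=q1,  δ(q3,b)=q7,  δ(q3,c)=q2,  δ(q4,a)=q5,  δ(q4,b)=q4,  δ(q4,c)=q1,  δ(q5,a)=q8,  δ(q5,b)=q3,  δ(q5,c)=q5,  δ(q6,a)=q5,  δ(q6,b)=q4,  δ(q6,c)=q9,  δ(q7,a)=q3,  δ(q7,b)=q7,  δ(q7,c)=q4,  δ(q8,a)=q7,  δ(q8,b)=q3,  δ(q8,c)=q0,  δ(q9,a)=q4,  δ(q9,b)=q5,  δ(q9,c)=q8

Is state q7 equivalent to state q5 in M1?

No

First remove the unreachable states {q6}; 9 states remain.
Start with accepting vs non-accepting: {q0,q2,q3,q4,q5,q7,q8,q9} | {q1}.
Refine {q0,q2,q3,q4,q5,q7,q8,q9} on symbol a: members go to different blocks, giving {q0,q2,q4,q5,q7,q8,q9} and {q3}.
Refine {q0,q2,q4,q5,q7,q8,q9} on symbol a: members go to different blocks, giving {q0,q2,q4,q5,q8,q9} and {q7}.
Refine {q0,q2,q4,q5,q8,q9} on symbol a: members go to different blocks, giving {q0,q2,q4,q5,q9} and {q8}.
Split {q0,q2,q4,q5,q9} by δ(·,a) → {q0,q2,q4,q9} and {q5}.
On input a, block {q0,q2,q4,q9} splits into {q0,q9} and {q2,q4}.
Split {q2,q4} by δ(·,c) → {q2} and {q4}.
No further refinement is possible. Final partition (8 blocks): {q0,q9} | {q1} | {q3} | {q7} | {q8} | {q5} | {q2} | {q4}.
q7 and q5 end up in different blocks, so they are distinguishable. For instance, the string 'aa' is accepted from only q5.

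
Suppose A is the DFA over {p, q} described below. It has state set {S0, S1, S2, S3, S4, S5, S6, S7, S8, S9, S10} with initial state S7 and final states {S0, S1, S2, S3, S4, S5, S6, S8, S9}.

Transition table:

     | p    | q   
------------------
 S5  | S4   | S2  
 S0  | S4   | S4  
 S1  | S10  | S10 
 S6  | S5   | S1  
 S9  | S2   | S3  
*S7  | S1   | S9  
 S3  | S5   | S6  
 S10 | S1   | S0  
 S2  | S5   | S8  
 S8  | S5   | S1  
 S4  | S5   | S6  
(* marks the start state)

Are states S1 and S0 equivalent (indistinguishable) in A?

Every state is reachable, so we keep all 11.
Start with accepting vs non-accepting: {S0,S1,S2,S3,S4,S5,S6,S8,S9} | {S7,S10}.
Split {S0,S1,S2,S3,S4,S5,S6,S8,S9} by δ(·,p) → {S0,S2,S3,S4,S5,S6,S8,S9} and {S1}.
Split {S0,S2,S3,S4,S5,S6,S8,S9} by δ(·,q) → {S0,S2,S3,S4,S5,S9} and {S6,S8}.
Refine {S0,S2,S3,S4,S5,S9} on symbol q: members go to different blocks, giving {S0,S5,S9} and {S2,S3,S4}.
Stable partition: {S0,S5,S9} | {S7,S10} | {S1} | {S6,S8} | {S2,S3,S4} — 5 equivalence classes.
S1 and S0 end up in different blocks, so they are distinguishable. For instance, the string 'p' is accepted from only S0.

No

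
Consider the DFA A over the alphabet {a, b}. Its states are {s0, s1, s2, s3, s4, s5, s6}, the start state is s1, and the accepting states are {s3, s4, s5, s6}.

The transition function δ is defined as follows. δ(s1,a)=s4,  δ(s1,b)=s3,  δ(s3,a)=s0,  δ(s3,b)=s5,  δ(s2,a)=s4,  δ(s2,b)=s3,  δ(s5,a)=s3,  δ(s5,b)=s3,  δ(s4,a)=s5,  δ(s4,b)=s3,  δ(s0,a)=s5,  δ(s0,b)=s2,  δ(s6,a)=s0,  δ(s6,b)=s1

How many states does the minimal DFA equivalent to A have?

5

First remove the unreachable states {s6}; 6 states remain.
P0 = {s3,s4,s5} | {s0,s1,s2}.
Refine {s3,s4,s5} on symbol a: members go to different blocks, giving {s4,s5} and {s3}.
On input a, block {s4,s5} splits into {s4} and {s5}.
On input a, block {s0,s1,s2} splits into {s1,s2} and {s0}.
No further refinement is possible. Final partition (5 blocks): {s4} | {s1,s2} | {s3} | {s5} | {s0}.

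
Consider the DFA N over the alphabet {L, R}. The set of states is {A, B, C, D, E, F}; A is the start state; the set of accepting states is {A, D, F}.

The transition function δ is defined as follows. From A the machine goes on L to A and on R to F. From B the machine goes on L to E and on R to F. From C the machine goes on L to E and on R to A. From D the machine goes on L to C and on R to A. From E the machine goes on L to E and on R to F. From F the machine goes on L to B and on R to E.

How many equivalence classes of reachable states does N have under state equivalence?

3

States {C,D} cannot be reached from the start state, so discard them.
Initial partition by acceptance: {A,F} | {B,E}.
Split {A,F} by δ(·,L) → {A} and {F}.
The partition is now stable with 3 blocks: {A} | {B,E} | {F}.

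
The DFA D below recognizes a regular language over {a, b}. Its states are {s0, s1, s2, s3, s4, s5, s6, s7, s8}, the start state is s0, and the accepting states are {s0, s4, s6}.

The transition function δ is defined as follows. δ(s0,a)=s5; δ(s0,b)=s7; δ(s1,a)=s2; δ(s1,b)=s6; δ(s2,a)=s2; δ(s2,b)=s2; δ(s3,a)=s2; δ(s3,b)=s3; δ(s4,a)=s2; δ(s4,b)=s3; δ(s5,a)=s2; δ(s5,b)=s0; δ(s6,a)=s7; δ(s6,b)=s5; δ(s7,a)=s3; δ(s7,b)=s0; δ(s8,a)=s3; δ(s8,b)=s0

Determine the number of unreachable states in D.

BFS from s0 reaches {s0, s2, s3, s5, s7}; the 4 state(s) s1, s4, s6, s8 are never visited.

4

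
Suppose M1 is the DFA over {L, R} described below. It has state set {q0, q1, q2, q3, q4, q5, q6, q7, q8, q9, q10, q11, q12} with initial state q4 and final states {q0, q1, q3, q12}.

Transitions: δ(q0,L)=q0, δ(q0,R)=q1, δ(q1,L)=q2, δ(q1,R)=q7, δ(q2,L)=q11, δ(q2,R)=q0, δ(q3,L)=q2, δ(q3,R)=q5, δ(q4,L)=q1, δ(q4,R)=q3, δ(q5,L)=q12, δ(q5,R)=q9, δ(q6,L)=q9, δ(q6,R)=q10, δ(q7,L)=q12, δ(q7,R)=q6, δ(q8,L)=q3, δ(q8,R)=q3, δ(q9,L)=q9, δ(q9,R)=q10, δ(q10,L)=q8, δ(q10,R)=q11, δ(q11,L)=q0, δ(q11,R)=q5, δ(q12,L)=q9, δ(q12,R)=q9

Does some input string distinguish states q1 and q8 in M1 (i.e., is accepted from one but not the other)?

Every state is reachable, so we keep all 13.
Start with accepting vs non-accepting: {q0,q1,q3,q12} | {q2,q4,q5,q6,q7,q8,q9,q10,q11}.
Refine {q0,q1,q3,q12} on symbol L: members go to different blocks, giving {q1,q3,q12} and {q0}.
Split {q2,q4,q5,q6,q7,q8,q9,q10,q11} by δ(·,L) → {q2,q6,q9,q10} and {q4,q5,q7,q8} and {q11}.
On input R, block {q1,q3,q12} splits into {q1,q3} and {q12}.
Split {q2,q6,q9,q10} by δ(·,L) → {q6,q9} and {q2} and {q10}.
Refine {q4,q5,q7,q8} on symbol L: members go to different blocks, giving {q4,q8} and {q5,q7}.
Stable partition: {q1,q3} | {q6,q9} | {q0} | {q4,q8} | {q11} | {q12} | {q2} | {q10} | {q5,q7} — 9 equivalence classes.
q1 and q8 end up in different blocks, so they are distinguishable. For instance, the string 'ε' is accepted from only q1.

Yes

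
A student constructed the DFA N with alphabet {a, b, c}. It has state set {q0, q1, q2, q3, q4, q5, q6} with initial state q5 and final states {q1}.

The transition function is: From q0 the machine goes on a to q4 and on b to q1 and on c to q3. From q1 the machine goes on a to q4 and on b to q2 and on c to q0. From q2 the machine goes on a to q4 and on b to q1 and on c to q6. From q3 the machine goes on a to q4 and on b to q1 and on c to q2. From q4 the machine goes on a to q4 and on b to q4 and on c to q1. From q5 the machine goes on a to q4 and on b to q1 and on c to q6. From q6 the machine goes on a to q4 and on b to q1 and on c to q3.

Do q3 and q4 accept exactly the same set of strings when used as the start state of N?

Initial partition by acceptance: {q1} | {q0,q2,q3,q4,q5,q6}.
Refine {q0,q2,q3,q4,q5,q6} on symbol b: members go to different blocks, giving {q0,q2,q3,q5,q6} and {q4}.
The partition is now stable with 3 blocks: {q1} | {q0,q2,q3,q5,q6} | {q4}.
q3 and q4 end up in different blocks, so they are distinguishable. For instance, the string 'b' is accepted from only q3.

No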